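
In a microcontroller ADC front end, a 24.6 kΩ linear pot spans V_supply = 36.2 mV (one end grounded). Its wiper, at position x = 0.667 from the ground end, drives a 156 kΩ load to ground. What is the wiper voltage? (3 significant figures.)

Split the track: R_lower = x·R_p = 16.41 kΩ, R_upper = (1−x)·R_p = 8.192 kΩ.
(x·R_p) ‖ R_L = 14.85 kΩ.
Loaded-divider output: V_out = 36.2 × 0.6444 = 23.33 mV.

V_out ≈ 23.3 mV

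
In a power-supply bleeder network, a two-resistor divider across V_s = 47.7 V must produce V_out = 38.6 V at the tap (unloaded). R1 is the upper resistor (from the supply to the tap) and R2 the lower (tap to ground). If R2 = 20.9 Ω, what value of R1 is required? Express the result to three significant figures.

Required fraction k = V_out/V_s = 0.8092.
So R1 = R2 · (V_s/V_out − 1) = 20.9 × (47.7/38.6 − 1) = 20.9 × 0.2358 = 4.927 Ω.

R1 ≈ 4.93 Ω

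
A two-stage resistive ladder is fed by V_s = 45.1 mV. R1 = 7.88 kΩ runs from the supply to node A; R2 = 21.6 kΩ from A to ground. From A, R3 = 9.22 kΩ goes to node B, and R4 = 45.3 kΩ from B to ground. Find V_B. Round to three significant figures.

Node A sees R2 in parallel with the series input of stage 2, R3 + R4 = 54.52 kΩ.
R2 ‖ (R3+R4) = 15.47 kΩ.
V_A = 45.1 × 15.47/(7.88 + 15.47) = 29.88 mV.
Stage 2 is unloaded, so V_B = V_A · R4/(R3+R4) = 29.88 × 45.3/54.52 = 24.83 mV.

V_B ≈ 24.8 mV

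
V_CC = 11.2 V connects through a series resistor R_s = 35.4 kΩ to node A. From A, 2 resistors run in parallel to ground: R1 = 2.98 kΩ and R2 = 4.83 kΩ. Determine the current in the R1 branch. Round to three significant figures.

I ≈ 0.186 mA

Combine the parallel branches: R_p = (1/2.98 + 1/4.83)⁻¹ = 1.843 kΩ.
Node voltage V_A = V_CC · R_p/(R_s + R_p) = 11.2 × 0.04948 = 0.5542 V.
I(R1) = V_A / R1 = 0.5542/2.98 = 0.1860 mA.
(Equivalently: I_total = 0.3007 mA, then current-divider fraction G_k/ΣG = 0.6184.)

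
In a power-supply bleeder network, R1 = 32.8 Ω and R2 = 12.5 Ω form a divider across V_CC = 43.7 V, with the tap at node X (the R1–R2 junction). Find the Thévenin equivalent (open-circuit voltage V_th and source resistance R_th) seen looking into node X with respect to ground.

Open-circuit (no load on X): V_th = V_CC · R2/(R1 + R2) = 43.7 × 12.5/(32.80 + 12.5) = 12.06 V.
Zeroing V_CC shorts the top of R1 to ground, so R_th = R1 ‖ R2 = 9.051 Ω.

V_th ≈ 12.1 V, R_th ≈ 9.05 Ω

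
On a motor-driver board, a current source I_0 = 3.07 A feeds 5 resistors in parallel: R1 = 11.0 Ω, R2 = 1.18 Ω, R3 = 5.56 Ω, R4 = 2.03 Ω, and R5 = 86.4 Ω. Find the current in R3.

I ≈ 0.340 A

ΣG = 1/11.0 + 1/1.18 + 1/5.56 + 1/2.03 + 1/86.4 = 1.622.
By the current-divider rule, I = I_0 · G_k/ΣG = 3.07 × 0.1109 = 0.3403 A.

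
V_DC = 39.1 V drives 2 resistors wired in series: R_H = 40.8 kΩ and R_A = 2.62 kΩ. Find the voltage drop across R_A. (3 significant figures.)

V ≈ 2.36 V

Series total: ΣR = 40.8 + 2.62 = 43.42 kΩ.
Voltage divider: V = V_DC · (2.620 / 43.42) = 39.1 × 0.06034 = 2.359 V.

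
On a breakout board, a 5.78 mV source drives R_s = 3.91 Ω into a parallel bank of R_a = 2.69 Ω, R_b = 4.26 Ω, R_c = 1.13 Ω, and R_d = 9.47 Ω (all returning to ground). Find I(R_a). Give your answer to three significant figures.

I ≈ 0.297 mA

Combine the parallel branches: R_p = (1/2.69 + 1/4.26 + 1/1.13 + 1/9.47)⁻¹ = 0.6262 Ω.
V_A = 5.78 × 0.6262/4.536 = 0.7979 mV.
I(R_a) = V_A / R_a = 0.7979/2.69 = 0.2966 mA.
(Equivalently: I_total = 1.274 mA, then current-divider fraction G_k/ΣG = 0.2328.)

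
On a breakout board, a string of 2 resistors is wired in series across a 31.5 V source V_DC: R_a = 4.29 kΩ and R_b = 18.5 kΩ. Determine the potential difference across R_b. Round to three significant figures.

V ≈ 25.6 V

ΣR = 4.29 + 18.5 = 22.79 kΩ.
V = V_DC · R/ΣR = 31.5 × 0.8118 = 25.57 V.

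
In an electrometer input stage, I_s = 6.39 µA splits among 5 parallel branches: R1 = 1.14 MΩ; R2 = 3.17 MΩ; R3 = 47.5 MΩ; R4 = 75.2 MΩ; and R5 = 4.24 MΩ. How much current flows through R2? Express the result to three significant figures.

Conductances: ΣG = 1/1.14 + 1/3.17 + 1/47.5 + 1/75.2 + 1/4.24 = 1.463 (1/MΩ).
By the current-divider rule, I = I_s · G_k/ΣG = 6.39 × 0.2156 = 1.378 µA.

I ≈ 1.38 µA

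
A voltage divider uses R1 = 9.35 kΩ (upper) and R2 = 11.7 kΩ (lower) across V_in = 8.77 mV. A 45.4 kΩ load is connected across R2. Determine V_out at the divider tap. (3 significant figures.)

The load sits in parallel with R2, giving an effective lower resistance R2' = R2·R_L/(R2+R_L) = 9.303 kΩ.
Now apply the divider: V_out = 8.77 × 0.4987 = 4.374 mV.
(Unloaded it would be 4.87 mV; the load pulls it down.)

V_out ≈ 4.37 mV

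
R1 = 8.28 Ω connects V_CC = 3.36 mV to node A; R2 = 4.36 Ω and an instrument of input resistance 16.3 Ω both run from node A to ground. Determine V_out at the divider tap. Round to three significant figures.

R2 ‖ R_L = (4.36 × 16.3)/(4.36 + 16.3) = 3.440 Ω.
Voltage divider with the loaded lower leg: V_out = 3.36 × 3.440/(8.28 + 3.440) = 3.36 × 0.2935 = 0.9862 mV.

V_out ≈ 0.986 mV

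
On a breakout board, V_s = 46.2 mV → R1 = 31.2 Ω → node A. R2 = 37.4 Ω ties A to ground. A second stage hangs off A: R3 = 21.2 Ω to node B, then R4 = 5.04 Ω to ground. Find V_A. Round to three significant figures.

V_A ≈ 15.3 mV

The second stage (R3 + R4 = 26.24 Ω) loads node A in parallel with R2.
Effective lower resistance at A: R2 ‖ 26.24 = 15.42 Ω.
First divider: V_A = V_s · 15.42/(31.2 + 15.42) = 15.28 mV.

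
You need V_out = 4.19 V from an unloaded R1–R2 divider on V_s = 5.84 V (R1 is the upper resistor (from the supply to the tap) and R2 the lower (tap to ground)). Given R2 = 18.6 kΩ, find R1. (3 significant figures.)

Required fraction k = V_out/V_s = 0.7175.
So R1 = R2 · (V_s/V_out − 1) = 18.6 × (5.84/4.19 − 1) = 18.6 × 0.3938 = 7.325 kΩ.

R1 ≈ 7.32 kΩ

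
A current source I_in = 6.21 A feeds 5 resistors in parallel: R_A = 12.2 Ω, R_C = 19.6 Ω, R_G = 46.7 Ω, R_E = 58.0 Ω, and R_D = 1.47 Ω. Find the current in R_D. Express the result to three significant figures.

Conductances: ΣG = 1/12.2 + 1/19.6 + 1/46.7 + 1/58.0 + 1/1.47 = 0.8519 (1/Ω).
By the current-divider rule, I = I_in · G_k/ΣG = 6.21 × 0.7985 = 4.959 A.

I ≈ 4.96 A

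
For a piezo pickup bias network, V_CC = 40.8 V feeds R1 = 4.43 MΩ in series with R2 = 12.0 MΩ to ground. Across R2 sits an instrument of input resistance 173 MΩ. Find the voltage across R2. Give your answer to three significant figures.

First combine the lower leg with the load: R2 ‖ R_L = 11.22 MΩ.
Voltage divider with the loaded lower leg: V_out = 40.8 × 11.22/(4.43 + 11.22) = 40.8 × 0.7170 = 29.25 V.

V_out ≈ 29.3 V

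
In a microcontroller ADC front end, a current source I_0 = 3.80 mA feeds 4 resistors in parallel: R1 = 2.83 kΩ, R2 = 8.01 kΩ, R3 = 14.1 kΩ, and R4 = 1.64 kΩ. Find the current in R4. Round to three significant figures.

I ≈ 2.00 mA

ΣG = 1/2.83 + 1/8.01 + 1/14.1 + 1/1.64 = 1.159.
R4 takes the fraction G_k/ΣG = 0.6098/1.159 = 0.5262, so I = 3.80 × 0.5262 = 1.999 mA.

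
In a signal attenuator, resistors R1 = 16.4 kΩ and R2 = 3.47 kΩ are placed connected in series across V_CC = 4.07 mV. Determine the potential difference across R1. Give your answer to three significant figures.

V ≈ 3.36 mV

ΣR = 16.4 + 3.47 = 19.87 kΩ.
By the voltage-divider rule, V = 4.07 × 16.40/19.87 = 3.359 mV.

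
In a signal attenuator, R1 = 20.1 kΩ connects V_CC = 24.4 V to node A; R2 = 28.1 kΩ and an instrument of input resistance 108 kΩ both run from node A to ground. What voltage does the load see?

First combine the lower leg with the load: R2 ‖ R_L = 22.30 kΩ.
Then V_out = V_CC · R2'/(R1 + R2') = 24.4 × 22.30/42.40 = 12.83 V.

V_out ≈ 12.8 V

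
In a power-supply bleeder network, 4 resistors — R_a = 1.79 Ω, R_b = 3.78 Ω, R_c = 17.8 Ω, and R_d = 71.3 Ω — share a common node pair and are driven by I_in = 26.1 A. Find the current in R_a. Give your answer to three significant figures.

I ≈ 16.3 A

Total conductance ΣG = 1/1.79 + 1/3.78 + 1/17.8 + 1/71.3 = 0.8934 (units of 1/Ω).
By the current-divider rule, I = I_in · G_k/ΣG = 26.1 × 0.6253 = 16.32 A.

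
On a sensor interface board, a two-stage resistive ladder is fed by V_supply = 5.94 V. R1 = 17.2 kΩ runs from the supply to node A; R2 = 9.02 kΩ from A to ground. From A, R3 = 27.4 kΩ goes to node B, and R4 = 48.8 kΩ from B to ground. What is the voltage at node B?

Node A sees R2 in parallel with the series input of stage 2, R3 + R4 = 76.20 kΩ.
Effective lower resistance at A: R2 ‖ 76.20 = 8.065 kΩ.
First divider: V_A = V_supply · 8.065/(17.2 + 8.065) = 1.896 V.
V_B = V_A × 0.6404 = 1.214 V.

V_B ≈ 1.21 V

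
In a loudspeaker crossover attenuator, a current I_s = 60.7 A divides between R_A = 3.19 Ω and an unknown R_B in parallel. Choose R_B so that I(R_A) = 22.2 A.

Two-branch current divider: I_A = I_s · R_B/(R_A + R_B).
With f = 0.3657, R_B = R_A · f/(1−f) = 3.19 × 0.5766 = 1.839 Ω.

R_B ≈ 1.84 Ω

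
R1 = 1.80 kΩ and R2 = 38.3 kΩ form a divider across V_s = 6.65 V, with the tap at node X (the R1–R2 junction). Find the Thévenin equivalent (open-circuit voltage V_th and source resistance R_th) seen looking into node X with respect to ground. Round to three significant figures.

With X open, the divider is unloaded: V_th = 6.65 × 38.3/40.10 = 6.351 V.
With V_s suppressed (replaced by a short), R_th = R1 ‖ R2 = (1.800 × 38.3)/(1.800 + 38.3) = 1.719 kΩ.

V_th ≈ 6.35 V, R_th ≈ 1.72 kΩ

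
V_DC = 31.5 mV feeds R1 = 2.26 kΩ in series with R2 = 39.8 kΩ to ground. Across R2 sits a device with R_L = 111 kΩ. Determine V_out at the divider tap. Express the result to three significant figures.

First combine the lower leg with the load: R2 ‖ R_L = 29.30 kΩ.
Now apply the divider: V_out = 31.5 × 0.9284 = 29.24 mV.

V_out ≈ 29.2 mV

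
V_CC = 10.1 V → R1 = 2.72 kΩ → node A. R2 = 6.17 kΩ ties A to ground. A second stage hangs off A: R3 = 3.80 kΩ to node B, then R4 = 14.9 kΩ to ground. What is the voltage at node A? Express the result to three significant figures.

Looking into the second stage from A: R3 + R4 = 18.70 kΩ appears in parallel with R2.
R2 ‖ (R3+R4) = 4.639 kΩ.
V_A = 10.1 × 4.639/(2.72 + 4.639) = 6.367 V.

V_A ≈ 6.37 V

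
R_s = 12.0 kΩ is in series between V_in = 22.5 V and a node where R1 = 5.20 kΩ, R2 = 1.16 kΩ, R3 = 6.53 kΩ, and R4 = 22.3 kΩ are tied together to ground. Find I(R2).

Equivalent of the parallel group: R_p = 0.7985 kΩ.
V_A by voltage divider: V_A = 22.5 × 0.7985/(12.0 + 0.7985) = 1.404 V.
Branch current I = V_A/R2 = 1.404/1.16 = 1.210 mA.

I ≈ 1.21 mA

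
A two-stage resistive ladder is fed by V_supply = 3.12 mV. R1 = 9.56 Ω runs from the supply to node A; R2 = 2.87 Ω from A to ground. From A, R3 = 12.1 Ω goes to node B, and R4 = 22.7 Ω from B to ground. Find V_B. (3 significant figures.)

Node A sees R2 in parallel with the series input of stage 2, R3 + R4 = 34.80 Ω.
Effective lower resistance at A: R2 ‖ 34.80 = 2.651 Ω.
So V_A = 3.12 × 0.2171 = 0.6774 mV.
Then the unloaded second divider: V_B = V_A × R4/(R3+R4) = 0.6774 × 0.6523 = 0.4419 mV.

V_B ≈ 0.442 mV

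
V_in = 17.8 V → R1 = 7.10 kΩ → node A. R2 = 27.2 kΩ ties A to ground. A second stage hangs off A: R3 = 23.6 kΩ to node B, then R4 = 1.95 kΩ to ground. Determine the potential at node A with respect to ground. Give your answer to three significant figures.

V_A ≈ 11.6 V

Looking into the second stage from A: R3 + R4 = 25.55 kΩ appears in parallel with R2.
Effective lower resistance at A: R2 ‖ 25.55 = 13.17 kΩ.
First divider: V_A = V_in · 13.17/(7.10 + 13.17) = 11.57 V.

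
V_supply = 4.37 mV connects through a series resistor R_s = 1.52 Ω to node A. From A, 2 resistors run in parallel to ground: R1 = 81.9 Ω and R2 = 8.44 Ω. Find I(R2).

Combine the parallel branches: R_p = (1/81.9 + 1/8.44)⁻¹ = 7.651 Ω.
Node voltage V_A = V_supply · R_p/(R_s + R_p) = 4.37 × 0.8343 = 3.646 mV.
I(R2) = V_A / R2 = 3.646/8.44 = 0.4320 mA.

I ≈ 0.432 mA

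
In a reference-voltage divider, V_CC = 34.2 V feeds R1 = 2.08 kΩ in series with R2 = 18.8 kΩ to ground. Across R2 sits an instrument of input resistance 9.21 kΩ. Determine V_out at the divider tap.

V_out ≈ 25.6 V

First combine the lower leg with the load: R2 ‖ R_L = 6.182 kΩ.
Then V_out = V_CC · R2'/(R1 + R2') = 34.2 × 6.182/8.262 = 25.59 V.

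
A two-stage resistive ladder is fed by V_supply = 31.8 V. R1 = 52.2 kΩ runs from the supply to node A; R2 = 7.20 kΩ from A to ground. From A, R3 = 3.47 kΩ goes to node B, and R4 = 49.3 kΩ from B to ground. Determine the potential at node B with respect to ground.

V_B ≈ 3.22 V

Looking into the second stage from A: R3 + R4 = 52.77 kΩ appears in parallel with R2.
Effective lower resistance at A: R2 ‖ 52.77 = 6.336 kΩ.
First divider: V_A = V_supply · 6.336/(52.2 + 6.336) = 3.442 V.
V_B = V_A × 0.9342 = 3.216 V.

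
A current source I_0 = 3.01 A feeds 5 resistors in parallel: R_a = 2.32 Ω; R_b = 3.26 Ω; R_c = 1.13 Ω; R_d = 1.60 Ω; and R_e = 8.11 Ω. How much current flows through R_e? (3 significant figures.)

I ≈ 0.157 A

Conductances: ΣG = 1/2.32 + 1/3.26 + 1/1.13 + 1/1.60 + 1/8.11 = 2.371 (1/Ω).
By the current-divider rule, I = I_0 · G_k/ΣG = 3.01 × 0.05200 = 0.1565 A.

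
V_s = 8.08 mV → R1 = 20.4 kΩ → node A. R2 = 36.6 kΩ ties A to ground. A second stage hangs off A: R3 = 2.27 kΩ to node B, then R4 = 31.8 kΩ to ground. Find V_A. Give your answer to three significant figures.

Node A sees R2 in parallel with the series input of stage 2, R3 + R4 = 34.07 kΩ.
Effective lower resistance at A: R2 ‖ 34.07 = 17.64 kΩ.
So V_A = 8.08 × 0.4638 = 3.747 mV.

V_A ≈ 3.75 mV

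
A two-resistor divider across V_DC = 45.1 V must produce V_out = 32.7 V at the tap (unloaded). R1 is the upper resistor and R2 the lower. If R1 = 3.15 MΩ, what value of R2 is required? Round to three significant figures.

V_out/V_DC = R2/(R1+R2) = 0.7251.
Rearranging, R2 = R1·k/(1−k) = 3.15 × 2.637 = 8.307 MΩ.

R2 ≈ 8.31 MΩ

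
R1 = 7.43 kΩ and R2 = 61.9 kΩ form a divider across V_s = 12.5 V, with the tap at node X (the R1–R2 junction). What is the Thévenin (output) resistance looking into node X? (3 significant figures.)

R_th ≈ 6.63 kΩ

Zeroing V_s shorts the top of R1 to ground, so R_th = R1 ‖ R2 = 6.634 kΩ.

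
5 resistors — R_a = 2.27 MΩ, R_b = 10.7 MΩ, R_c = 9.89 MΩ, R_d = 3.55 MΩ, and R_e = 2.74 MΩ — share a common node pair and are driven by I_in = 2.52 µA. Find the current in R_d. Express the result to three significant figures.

Conductances: ΣG = 1/2.27 + 1/10.7 + 1/9.89 + 1/3.55 + 1/2.74 = 1.282 (1/MΩ).
Current divider: I(R_d) = I_in · G_k/ΣG = 2.52 × (0.2817/1.282) = 2.52 × 0.2198 = 0.5538 µA.

I ≈ 0.554 µA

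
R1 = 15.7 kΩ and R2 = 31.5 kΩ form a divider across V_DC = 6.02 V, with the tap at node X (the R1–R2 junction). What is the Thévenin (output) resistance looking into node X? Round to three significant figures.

With V_DC suppressed (replaced by a short), R_th = R1 ‖ R2 = (15.70 × 31.5)/(15.70 + 31.5) = 10.48 kΩ.

R_th ≈ 10.5 kΩ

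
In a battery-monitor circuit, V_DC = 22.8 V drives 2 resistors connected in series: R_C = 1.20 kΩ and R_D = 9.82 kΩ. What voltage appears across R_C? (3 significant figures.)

V ≈ 2.48 V

ΣR = 1.20 + 9.82 = 11.02 kΩ.
V = V_DC · R/ΣR = 22.8 × 0.1089 = 2.483 V.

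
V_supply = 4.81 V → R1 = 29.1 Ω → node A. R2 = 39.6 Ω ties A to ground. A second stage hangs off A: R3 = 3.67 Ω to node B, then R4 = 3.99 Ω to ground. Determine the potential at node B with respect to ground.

Node A sees R2 in parallel with the series input of stage 2, R3 + R4 = 7.660 Ω.
R2 ‖ (R3+R4) = 6.418 Ω.
First divider: V_A = V_supply · 6.418/(29.1 + 6.418) = 0.8692 V.
Stage 2 is unloaded, so V_B = V_A · R4/(R3+R4) = 0.8692 × 3.99/7.660 = 0.4528 V.

V_B ≈ 0.453 V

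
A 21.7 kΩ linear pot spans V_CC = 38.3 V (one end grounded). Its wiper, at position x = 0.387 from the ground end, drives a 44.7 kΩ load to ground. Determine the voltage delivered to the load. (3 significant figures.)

V_out ≈ 13.3 V

Lower segment x·R_p = 8.398 kΩ; upper segment (1−x)·R_p = 13.30 kΩ.
R_L loads the lower segment: effective lower R = 7.070 kΩ.
V_out = 38.3 × 7.070/(13.30 + 7.070) = 13.29 V.
(Unloaded: V_out = x·V_CC = 14.8 V.)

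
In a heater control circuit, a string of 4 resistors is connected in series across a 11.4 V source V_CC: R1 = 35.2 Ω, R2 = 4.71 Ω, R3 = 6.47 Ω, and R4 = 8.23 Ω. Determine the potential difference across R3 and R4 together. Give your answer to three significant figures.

Series total: ΣR = 35.2 + 4.71 + 6.47 + 8.23 = 54.61 Ω.
R_{R3..R4} = 6.47 + 8.23 = 14.70 Ω.
Voltage divider: V = V_CC · (14.70 / 54.61) = 11.4 × 0.2692 = 3.069 V.

V ≈ 3.07 V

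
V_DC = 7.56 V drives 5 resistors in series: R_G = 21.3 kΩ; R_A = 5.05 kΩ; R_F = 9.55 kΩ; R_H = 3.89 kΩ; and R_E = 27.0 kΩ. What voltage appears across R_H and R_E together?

V ≈ 3.50 V

ΣR = 21.3 + 5.05 + 9.55 + 3.89 + 27.0 = 66.79 kΩ.
R_{R_H..R_E} = 3.89 + 27.0 = 30.89 kΩ.
Voltage divider: V = V_DC · (30.89 / 66.79) = 7.56 × 0.4625 = 3.496 V.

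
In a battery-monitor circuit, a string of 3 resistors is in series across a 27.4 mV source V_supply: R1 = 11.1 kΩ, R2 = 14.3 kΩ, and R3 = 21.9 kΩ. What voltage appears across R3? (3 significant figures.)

V ≈ 12.7 mV

Total series resistance ΣR = 11.1 + 14.3 + 21.9 = 47.30 kΩ.
V = V_supply · R/ΣR = 27.4 × 0.4630 = 12.69 mV.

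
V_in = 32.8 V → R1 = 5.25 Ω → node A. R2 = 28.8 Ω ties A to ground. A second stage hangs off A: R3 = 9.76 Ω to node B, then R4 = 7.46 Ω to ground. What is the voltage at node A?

V_A ≈ 22.1 V

Looking into the second stage from A: R3 + R4 = 17.22 Ω appears in parallel with R2.
Effective lower resistance at A: R2 ‖ 17.22 = 10.78 Ω.
V_A = 32.8 × 10.78/(5.25 + 10.78) = 22.06 V.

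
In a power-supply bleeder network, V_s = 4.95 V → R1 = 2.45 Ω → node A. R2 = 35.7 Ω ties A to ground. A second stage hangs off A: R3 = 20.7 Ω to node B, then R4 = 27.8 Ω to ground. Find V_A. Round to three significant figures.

Looking into the second stage from A: R3 + R4 = 48.50 Ω appears in parallel with R2.
R2 ‖ (R3+R4) = 20.56 Ω.
V_A = 4.95 × 20.56/(2.45 + 20.56) = 4.423 V.

V_A ≈ 4.42 V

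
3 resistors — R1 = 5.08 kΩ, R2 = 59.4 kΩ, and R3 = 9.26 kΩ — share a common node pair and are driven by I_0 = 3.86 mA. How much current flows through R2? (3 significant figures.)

I ≈ 0.202 mA

ΣG = 1/5.08 + 1/59.4 + 1/9.26 = 0.3217.
By the current-divider rule, I = I_0 · G_k/ΣG = 3.86 × 0.05234 = 0.2020 mA.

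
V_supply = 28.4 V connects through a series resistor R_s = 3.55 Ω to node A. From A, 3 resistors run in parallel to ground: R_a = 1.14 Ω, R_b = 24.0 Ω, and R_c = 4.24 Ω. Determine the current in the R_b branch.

Parallel bank: R_p = 1/(1/1.14 + 1/24.0 + 1/4.24) = 0.8660 Ω.
V_A = 28.4 × 0.8660/4.416 = 5.569 V.
Branch current I = V_A/R_b = 5.569/24.0 = 0.2321 A.

I ≈ 0.232 A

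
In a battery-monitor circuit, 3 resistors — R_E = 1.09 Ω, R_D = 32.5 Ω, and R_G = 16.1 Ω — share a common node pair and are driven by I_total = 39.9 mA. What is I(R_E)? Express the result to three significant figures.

I ≈ 36.2 mA

Conductances: ΣG = 1/1.09 + 1/32.5 + 1/16.1 = 1.010 (1/Ω).
R_E takes the fraction G_k/ΣG = 0.9174/1.010 = 0.9081, so I = 39.9 × 0.9081 = 36.23 mA.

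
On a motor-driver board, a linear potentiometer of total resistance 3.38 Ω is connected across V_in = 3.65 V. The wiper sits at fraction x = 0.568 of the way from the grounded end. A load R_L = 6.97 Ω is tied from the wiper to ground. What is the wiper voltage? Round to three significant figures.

V_out ≈ 1.85 V

The pot divides into 1.460 Ω above the wiper and 1.920 Ω below.
Lower segment in parallel with the load: 1.920 ‖ 6.97 = 1.505 Ω.
Then V_out = V_in · 1.505/(1.460 + 1.505) = 1.853 V.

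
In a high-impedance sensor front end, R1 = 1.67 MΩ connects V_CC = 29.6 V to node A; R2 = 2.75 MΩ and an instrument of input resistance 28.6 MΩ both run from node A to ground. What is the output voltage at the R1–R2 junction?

V_out ≈ 17.8 V

The load sits in parallel with R2, giving an effective lower resistance R2' = R2·R_L/(R2+R_L) = 2.509 MΩ.
Now apply the divider: V_out = 29.6 × 0.6004 = 17.77 V.
(Unloaded it would be 18.4 V; the load pulls it down.)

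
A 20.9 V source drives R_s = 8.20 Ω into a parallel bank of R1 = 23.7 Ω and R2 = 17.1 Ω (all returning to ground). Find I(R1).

Parallel bank: R_p = 1/(1/23.7 + 1/17.1) = 9.933 Ω.
Node voltage V_A = V_DC · R_p/(R_s + R_p) = 20.9 × 0.5478 = 11.45 V.
I(R1) = V_A / R1 = 11.45/23.7 = 0.4831 A.
(Equivalently: I_total = 1.153 A, then current-divider fraction G_k/ΣG = 0.4191.)

I ≈ 0.483 A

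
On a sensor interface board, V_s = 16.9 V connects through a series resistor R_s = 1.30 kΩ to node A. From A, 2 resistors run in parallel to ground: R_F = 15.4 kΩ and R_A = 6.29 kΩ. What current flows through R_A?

I ≈ 2.08 mA

Parallel bank: R_p = 1/(1/15.4 + 1/6.29) = 4.466 kΩ.
V_A by voltage divider: V_A = 16.9 × 4.466/(1.30 + 4.466) = 13.09 V.
Branch current I = V_A/R_A = 13.09/6.29 = 2.081 mA.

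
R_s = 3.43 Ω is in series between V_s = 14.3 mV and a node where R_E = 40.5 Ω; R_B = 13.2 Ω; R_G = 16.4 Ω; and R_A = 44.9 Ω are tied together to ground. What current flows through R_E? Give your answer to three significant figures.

I ≈ 0.217 mA

Equivalent of the parallel group: R_p = 5.444 Ω.
V_A = 14.3 × 5.444/8.874 = 8.773 mV.
Branch current I = V_A/R_E = 8.773/40.5 = 0.2166 mA.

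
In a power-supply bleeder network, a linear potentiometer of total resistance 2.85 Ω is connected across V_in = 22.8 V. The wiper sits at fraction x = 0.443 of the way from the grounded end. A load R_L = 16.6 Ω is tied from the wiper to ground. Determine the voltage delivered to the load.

V_out ≈ 9.69 V

Lower segment x·R_p = 1.263 Ω; upper segment (1−x)·R_p = 1.587 Ω.
R_L loads the lower segment: effective lower R = 1.173 Ω.
V_out = 22.8 × 1.173/(1.587 + 1.173) = 9.690 V.
(Unloaded: V_out = x·V_in = 10.1 V.)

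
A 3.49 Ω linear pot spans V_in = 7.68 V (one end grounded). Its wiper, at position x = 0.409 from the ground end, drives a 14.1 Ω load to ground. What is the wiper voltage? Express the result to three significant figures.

Lower segment x·R_p = 1.427 Ω; upper segment (1−x)·R_p = 2.063 Ω.
Lower segment in parallel with the load: 1.427 ‖ 14.1 = 1.296 Ω.
Then V_out = V_in · 1.296/(2.063 + 1.296) = 2.964 V.

V_out ≈ 2.96 V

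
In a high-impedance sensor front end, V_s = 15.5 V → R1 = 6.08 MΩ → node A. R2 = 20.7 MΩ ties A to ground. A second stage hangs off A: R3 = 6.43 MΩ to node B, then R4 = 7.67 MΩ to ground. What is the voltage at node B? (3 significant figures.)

Looking into the second stage from A: R3 + R4 = 14.10 MΩ appears in parallel with R2.
Effective lower resistance at A: R2 ‖ 14.10 = 8.387 MΩ.
V_A = 15.5 × 8.387/(6.08 + 8.387) = 8.986 V.
Stage 2 is unloaded, so V_B = V_A · R4/(R3+R4) = 8.986 × 7.67/14.10 = 4.888 V.

V_B ≈ 4.89 V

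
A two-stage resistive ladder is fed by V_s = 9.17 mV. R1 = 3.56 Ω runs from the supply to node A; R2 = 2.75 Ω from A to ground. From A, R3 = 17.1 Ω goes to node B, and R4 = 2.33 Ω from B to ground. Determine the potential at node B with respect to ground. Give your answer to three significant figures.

The second stage (R3 + R4 = 19.43 Ω) loads node A in parallel with R2.
R2 ‖ (R3+R4) = 2.409 Ω.
V_A = 9.17 × 2.409/(3.56 + 2.409) = 3.701 mV.
Then the unloaded second divider: V_B = V_A × R4/(R3+R4) = 3.701 × 0.1199 = 0.4438 mV.

V_B ≈ 0.444 mV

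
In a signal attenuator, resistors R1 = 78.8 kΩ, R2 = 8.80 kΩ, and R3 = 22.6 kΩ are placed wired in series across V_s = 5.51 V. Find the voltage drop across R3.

V ≈ 1.13 V

ΣR = 78.8 + 8.80 + 22.6 = 110.2 kΩ.
Voltage divider: V = V_s · (22.60 / 110.2) = 5.51 × 0.2051 = 1.130 V.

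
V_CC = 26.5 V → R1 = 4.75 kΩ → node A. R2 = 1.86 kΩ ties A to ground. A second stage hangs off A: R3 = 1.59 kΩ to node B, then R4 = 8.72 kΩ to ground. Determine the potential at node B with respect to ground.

Looking into the second stage from A: R3 + R4 = 10.31 kΩ appears in parallel with R2.
Effective lower resistance at A: R2 ‖ 10.31 = 1.576 kΩ.
V_A = 26.5 × 1.576/(4.75 + 1.576) = 6.601 V.
V_B = V_A × 0.8458 = 5.583 V.

V_B ≈ 5.58 V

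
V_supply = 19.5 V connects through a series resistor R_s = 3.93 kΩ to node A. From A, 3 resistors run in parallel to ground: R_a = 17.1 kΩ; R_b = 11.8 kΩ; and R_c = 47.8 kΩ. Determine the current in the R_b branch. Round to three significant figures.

I ≈ 1.00 mA

Parallel bank: R_p = 1/(1/17.1 + 1/11.8 + 1/47.8) = 6.092 kΩ.
Node voltage V_A = V_supply · R_p/(R_s + R_p) = 19.5 × 0.6079 = 11.85 V.
Branch current I = V_A/R_b = 11.85/11.8 = 1.005 mA.
(Equivalently: I_total = 1.946 mA, then current-divider fraction G_k/ΣG = 0.5163.)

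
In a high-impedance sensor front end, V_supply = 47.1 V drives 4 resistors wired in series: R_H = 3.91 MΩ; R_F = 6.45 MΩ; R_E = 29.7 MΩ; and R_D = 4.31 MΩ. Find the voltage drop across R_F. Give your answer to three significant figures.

ΣR = 3.91 + 6.45 + 29.7 + 4.31 = 44.37 MΩ.
V = V_supply · R/ΣR = 47.1 × 0.1454 = 6.847 V.

V ≈ 6.85 V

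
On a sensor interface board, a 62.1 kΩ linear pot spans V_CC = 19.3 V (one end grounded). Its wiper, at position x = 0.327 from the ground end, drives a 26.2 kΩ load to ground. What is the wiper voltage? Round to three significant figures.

V_out ≈ 4.15 V

Split the track: R_lower = x·R_p = 20.31 kΩ, R_upper = (1−x)·R_p = 41.79 kΩ.
Lower segment in parallel with the load: 20.31 ‖ 26.2 = 11.44 kΩ.
Loaded-divider output: V_out = 19.3 × 0.2149 = 4.148 V.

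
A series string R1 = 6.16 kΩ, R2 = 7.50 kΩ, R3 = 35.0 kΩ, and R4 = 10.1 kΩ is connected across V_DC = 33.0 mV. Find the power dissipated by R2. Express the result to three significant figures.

P ≈ 2.37 nW

Series current I = V_DC/ΣR = 33.0/58.76 = 0.5616 µA.
V(R2) = I·R = 4.212 mV; P = V·I = 4.212 × 0.5616 = 2.366 nW.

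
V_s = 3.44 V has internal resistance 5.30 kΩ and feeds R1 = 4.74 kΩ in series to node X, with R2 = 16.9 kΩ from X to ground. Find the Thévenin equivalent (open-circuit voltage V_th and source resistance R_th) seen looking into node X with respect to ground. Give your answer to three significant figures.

V_th ≈ 2.16 V, R_th ≈ 6.30 kΩ

R1' = 5.30 + 4.74 = 10.04 kΩ (source resistance + R1).
V_th is the unloaded tap voltage: V_s · R2/(R1'+R2) = 3.44 × 0.6273 = 2.158 V.
Looking into X with the source shorted: R_th = R1'·R2/(R1'+R2) = 10.04 × 16.9/26.94 = 6.298 kΩ.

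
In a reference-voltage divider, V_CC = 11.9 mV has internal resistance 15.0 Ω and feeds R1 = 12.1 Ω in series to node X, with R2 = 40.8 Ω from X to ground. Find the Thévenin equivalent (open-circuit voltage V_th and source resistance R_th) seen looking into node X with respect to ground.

R1' = 15.0 + 12.1 = 27.10 Ω (source resistance + R1).
With X open, the divider is unloaded: V_th = 11.9 × 40.8/67.90 = 7.151 mV.
With V_CC suppressed (replaced by a short), R_th = R1' ‖ R2 = (27.10 × 40.8)/(27.10 + 40.8) = 16.28 Ω.

V_th ≈ 7.15 mV, R_th ≈ 16.3 Ω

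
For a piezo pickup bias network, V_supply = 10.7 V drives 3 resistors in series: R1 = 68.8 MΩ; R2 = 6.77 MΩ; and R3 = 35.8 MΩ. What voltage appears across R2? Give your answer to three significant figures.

Total series resistance ΣR = 68.8 + 6.77 + 35.8 = 111.4 MΩ.
Voltage divider: V = V_supply · (6.770 / 111.4) = 10.7 × 0.06079 = 0.6504 V.

V ≈ 0.650 V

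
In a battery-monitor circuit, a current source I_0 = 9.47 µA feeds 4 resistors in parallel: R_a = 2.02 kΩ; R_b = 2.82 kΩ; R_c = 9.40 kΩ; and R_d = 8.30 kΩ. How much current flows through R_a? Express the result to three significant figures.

I ≈ 4.35 µA

Conductances: ΣG = 1/2.02 + 1/2.82 + 1/9.40 + 1/8.30 = 1.077 (1/kΩ).
By the current-divider rule, I = I_0 · G_k/ΣG = 9.47 × 0.4599 = 4.355 µA.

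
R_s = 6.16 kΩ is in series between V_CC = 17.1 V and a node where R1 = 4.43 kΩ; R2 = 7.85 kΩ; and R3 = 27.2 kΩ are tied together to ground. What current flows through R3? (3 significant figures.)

I ≈ 0.185 mA

Parallel bank: R_p = 1/(1/4.43 + 1/7.85 + 1/27.2) = 2.565 kΩ.
V_A = 17.1 × 2.565/8.725 = 5.027 V.
Branch current I = V_A/R3 = 5.027/27.2 = 0.1848 mA.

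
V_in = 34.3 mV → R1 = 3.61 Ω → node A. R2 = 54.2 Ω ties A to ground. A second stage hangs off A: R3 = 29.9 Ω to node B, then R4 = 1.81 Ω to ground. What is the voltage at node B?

Looking into the second stage from A: R3 + R4 = 31.71 Ω appears in parallel with R2.
Effective lower resistance at A: R2 ‖ 31.71 = 20.01 Ω.
V_A = 34.3 × 20.01/(3.61 + 20.01) = 29.06 mV.
Then the unloaded second divider: V_B = V_A × R4/(R3+R4) = 29.06 × 0.05708 = 1.659 mV.

V_B ≈ 1.66 mV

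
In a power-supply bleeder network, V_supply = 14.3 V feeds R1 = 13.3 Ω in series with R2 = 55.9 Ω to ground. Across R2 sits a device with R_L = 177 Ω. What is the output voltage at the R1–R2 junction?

V_out ≈ 10.9 V

R2 ‖ R_L = (55.9 × 177)/(55.9 + 177) = 42.48 Ω.
Then V_out = V_supply · R2'/(R1 + R2') = 14.3 × 42.48/55.78 = 10.89 V.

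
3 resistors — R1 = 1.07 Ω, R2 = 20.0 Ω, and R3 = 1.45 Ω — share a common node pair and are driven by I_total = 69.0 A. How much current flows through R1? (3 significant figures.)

Total conductance ΣG = 1/1.07 + 1/20.0 + 1/1.45 = 1.674 (units of 1/Ω).
By the current-divider rule, I = I_total · G_k/ΣG = 69.0 × 0.5582 = 38.52 A.

I ≈ 38.5 A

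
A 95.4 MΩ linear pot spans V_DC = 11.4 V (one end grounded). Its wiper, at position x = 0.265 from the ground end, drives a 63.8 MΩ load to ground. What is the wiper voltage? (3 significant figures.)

The pot divides into 70.12 MΩ above the wiper and 25.28 MΩ below.
R_L loads the lower segment: effective lower R = 18.11 MΩ.
V_out = 11.4 × 18.11/(70.12 + 18.11) = 2.340 V.
(Unloaded: V_out = x·V_DC = 3.02 V.)

V_out ≈ 2.34 V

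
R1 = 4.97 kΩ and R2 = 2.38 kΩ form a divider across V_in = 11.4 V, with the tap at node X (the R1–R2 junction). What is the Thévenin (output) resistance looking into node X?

Zeroing V_in shorts the top of R1 to ground, so R_th = R1 ‖ R2 = 1.609 kΩ.

R_th ≈ 1.61 kΩ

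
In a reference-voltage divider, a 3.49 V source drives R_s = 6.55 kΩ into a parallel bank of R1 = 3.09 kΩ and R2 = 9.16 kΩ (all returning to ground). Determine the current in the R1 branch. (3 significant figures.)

I ≈ 0.295 mA

Equivalent of the parallel group: R_p = 2.311 kΩ.
Node voltage V_A = V_CC · R_p/(R_s + R_p) = 3.49 × 0.2608 = 0.9101 V.
I(R1) = V_A / R1 = 0.9101/3.09 = 0.2945 mA.
(Check via current divider: I_total = 0.3939 mA; share G_k/ΣG = 0.7478 → same result.)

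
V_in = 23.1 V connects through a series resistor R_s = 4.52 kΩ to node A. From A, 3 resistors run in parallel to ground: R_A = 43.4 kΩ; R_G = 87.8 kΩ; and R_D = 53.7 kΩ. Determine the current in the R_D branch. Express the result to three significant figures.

I ≈ 0.347 mA

Combine the parallel branches: R_p = (1/43.4 + 1/87.8 + 1/53.7)⁻¹ = 18.85 kΩ.
V_A by voltage divider: V_A = 23.1 × 18.85/(4.52 + 18.85) = 18.63 V.
I(R_D) = V_A / R_D = 18.63/53.7 = 0.3470 mA.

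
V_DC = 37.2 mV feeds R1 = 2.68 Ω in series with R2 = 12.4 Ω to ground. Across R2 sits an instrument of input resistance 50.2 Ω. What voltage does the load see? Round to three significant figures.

V_out ≈ 29.3 mV

First combine the lower leg with the load: R2 ‖ R_L = 9.944 Ω.
Now apply the divider: V_out = 37.2 × 0.7877 = 29.30 mV.
(Unloaded it would be 30.6 mV; the load pulls it down.)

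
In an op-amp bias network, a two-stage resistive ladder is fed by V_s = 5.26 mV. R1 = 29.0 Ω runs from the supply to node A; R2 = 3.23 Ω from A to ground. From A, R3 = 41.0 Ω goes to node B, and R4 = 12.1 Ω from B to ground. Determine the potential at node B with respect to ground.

Looking into the second stage from A: R3 + R4 = 53.10 Ω appears in parallel with R2.
R2 ‖ (R3+R4) = 3.045 Ω.
V_A = 5.26 × 3.045/(29.0 + 3.045) = 0.4998 mV.
Then the unloaded second divider: V_B = V_A × R4/(R3+R4) = 0.4998 × 0.2279 = 0.1139 mV.

V_B ≈ 0.114 mV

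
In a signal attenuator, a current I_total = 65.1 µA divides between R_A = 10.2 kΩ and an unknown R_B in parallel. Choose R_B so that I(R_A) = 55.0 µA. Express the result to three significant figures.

R_B ≈ 55.5 kΩ

In a two-way split, I_A/I_total = R_B/(R_A + R_B).
55.0/65.1 = R_B/(R_A + R_B) → R_B = R_A · (0.8449)/(1 − 0.8449) = 10.2 × 5.446 = 55.54 kΩ.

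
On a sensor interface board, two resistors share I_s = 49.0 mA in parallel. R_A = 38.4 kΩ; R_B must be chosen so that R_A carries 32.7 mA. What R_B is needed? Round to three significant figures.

In a two-way split, I_A/I_s = R_B/(R_A + R_B).
With f = 0.6673, R_B = R_A · f/(1−f) = 38.4 × 2.006 = 77.04 kΩ.

R_B ≈ 77.0 kΩ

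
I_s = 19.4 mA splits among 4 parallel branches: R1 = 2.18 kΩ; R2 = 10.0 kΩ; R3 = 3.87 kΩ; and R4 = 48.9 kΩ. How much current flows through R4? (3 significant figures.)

I ≈ 0.474 mA

ΣG = 1/2.18 + 1/10.0 + 1/3.87 + 1/48.9 = 0.8376.
R4 takes the fraction G_k/ΣG = 0.02045/0.8376 = 0.02442, so I = 19.4 × 0.02442 = 0.4737 mA.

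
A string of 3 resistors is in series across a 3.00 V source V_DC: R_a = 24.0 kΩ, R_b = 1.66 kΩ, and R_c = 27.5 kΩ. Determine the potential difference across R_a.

V ≈ 1.35 V

ΣR = 24.0 + 1.66 + 27.5 = 53.16 kΩ.
By the voltage-divider rule, V = 3.00 × 24.00/53.16 = 1.354 V.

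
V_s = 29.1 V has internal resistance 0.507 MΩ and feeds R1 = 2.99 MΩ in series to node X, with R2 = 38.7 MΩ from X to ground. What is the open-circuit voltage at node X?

V_th ≈ 26.7 V

R1' = 0.507 + 2.99 = 3.497 MΩ (source resistance + R1).
V_th is the unloaded tap voltage: V_s · R2/(R1'+R2) = 29.1 × 0.9171 = 26.69 V.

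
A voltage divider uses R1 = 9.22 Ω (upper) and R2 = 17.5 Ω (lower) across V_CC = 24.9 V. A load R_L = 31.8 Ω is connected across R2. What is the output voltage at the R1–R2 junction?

V_out ≈ 13.7 V

R2 ‖ R_L = (17.5 × 31.8)/(17.5 + 31.8) = 11.29 Ω.
Then V_out = V_CC · R2'/(R1 + R2') = 24.9 × 11.29/20.51 = 13.71 V.
(Unloaded it would be 16.3 V; the load pulls it down.)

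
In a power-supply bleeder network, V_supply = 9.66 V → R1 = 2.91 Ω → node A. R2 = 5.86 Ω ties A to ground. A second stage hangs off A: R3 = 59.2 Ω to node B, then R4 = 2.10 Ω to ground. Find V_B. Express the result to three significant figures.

V_B ≈ 0.214 V

Looking into the second stage from A: R3 + R4 = 61.30 Ω appears in parallel with R2.
Effective lower resistance at A: R2 ‖ 61.30 = 5.349 Ω.
First divider: V_A = V_supply · 5.349/(2.91 + 5.349) = 6.256 V.
Then the unloaded second divider: V_B = V_A × R4/(R3+R4) = 6.256 × 0.03426 = 0.2143 V.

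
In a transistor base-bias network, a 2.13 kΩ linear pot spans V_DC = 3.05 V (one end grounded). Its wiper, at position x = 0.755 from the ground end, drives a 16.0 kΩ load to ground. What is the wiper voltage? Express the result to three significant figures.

The pot divides into 0.5218 kΩ above the wiper and 1.608 kΩ below.
(x·R_p) ‖ R_L = 1.461 kΩ.
Loaded-divider output: V_out = 3.05 × 0.7369 = 2.247 V.

V_out ≈ 2.25 V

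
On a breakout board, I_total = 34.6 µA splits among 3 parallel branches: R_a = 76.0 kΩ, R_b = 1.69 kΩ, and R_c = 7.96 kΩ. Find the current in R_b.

I ≈ 28.0 µA

ΣG = 1/76.0 + 1/1.69 + 1/7.96 = 0.7305.
By the current-divider rule, I = I_total · G_k/ΣG = 34.6 × 0.8100 = 28.03 µA.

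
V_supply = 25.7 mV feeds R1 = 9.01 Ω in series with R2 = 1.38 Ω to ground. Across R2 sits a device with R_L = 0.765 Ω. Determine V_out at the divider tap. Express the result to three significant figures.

V_out ≈ 1.33 mV

The load sits in parallel with R2, giving an effective lower resistance R2' = R2·R_L/(R2+R_L) = 0.4922 Ω.
Then V_out = V_supply · R2'/(R1 + R2') = 25.7 × 0.4922/9.502 = 1.331 mV.
(Unloaded it would be 3.41 mV; the load pulls it down.)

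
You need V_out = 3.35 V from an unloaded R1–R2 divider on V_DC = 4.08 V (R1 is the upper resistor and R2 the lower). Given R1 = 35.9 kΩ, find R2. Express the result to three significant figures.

Required fraction k = V_out/V_DC = 0.8211.
Rearranging, R2 = R1·k/(1−k) = 35.9 × 4.589 = 164.7 kΩ.

R2 ≈ 165 kΩ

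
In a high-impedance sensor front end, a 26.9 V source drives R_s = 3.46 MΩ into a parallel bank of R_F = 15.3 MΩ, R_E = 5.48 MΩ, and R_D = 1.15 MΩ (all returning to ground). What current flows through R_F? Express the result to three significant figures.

Parallel bank: R_p = 1/(1/15.3 + 1/5.48 + 1/1.15) = 0.8949 MΩ.
Node voltage V_A = V_DC · R_p/(R_s + R_p) = 26.9 × 0.2055 = 5.528 V.
I(R_F) = V_A / R_F = 5.528/15.3 = 0.3613 µA.

I ≈ 0.361 µA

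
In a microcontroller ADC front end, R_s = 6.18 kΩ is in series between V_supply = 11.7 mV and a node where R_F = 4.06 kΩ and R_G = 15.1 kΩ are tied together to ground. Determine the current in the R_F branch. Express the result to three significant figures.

I ≈ 0.983 µA

Equivalent of the parallel group: R_p = 3.200 kΩ.
V_A by voltage divider: V_A = 11.7 × 3.200/(6.18 + 3.200) = 3.991 mV.
I(R_F) = V_A / R_F = 3.991/4.06 = 0.9831 µA.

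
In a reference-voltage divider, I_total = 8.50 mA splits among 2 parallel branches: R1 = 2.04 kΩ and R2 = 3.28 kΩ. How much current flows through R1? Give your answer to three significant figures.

I ≈ 5.24 mA

Two-branch current divider: I_k = I_total · R_other/(R_1 + R_2).
So I = 8.50 × 3.28/5.320 = 5.241 mA.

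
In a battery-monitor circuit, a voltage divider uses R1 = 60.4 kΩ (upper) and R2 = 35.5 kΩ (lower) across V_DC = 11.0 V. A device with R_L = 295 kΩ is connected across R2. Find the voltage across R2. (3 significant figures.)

R2 ‖ R_L = (35.5 × 295)/(35.5 + 295) = 31.69 kΩ.
Now apply the divider: V_out = 11.0 × 0.3441 = 3.785 V.

V_out ≈ 3.79 V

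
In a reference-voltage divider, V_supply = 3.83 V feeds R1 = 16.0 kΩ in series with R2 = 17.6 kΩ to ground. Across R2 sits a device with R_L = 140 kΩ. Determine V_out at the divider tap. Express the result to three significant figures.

V_out ≈ 1.89 V

R2 ‖ R_L = (17.6 × 140)/(17.6 + 140) = 15.63 kΩ.
Then V_out = V_supply · R2'/(R1 + R2') = 3.83 × 15.63/31.63 = 1.893 V.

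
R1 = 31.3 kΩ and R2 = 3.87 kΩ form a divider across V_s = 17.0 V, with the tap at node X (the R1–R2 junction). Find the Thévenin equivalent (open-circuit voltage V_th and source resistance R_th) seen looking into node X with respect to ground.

V_th ≈ 1.87 V, R_th ≈ 3.44 kΩ

Open-circuit (no load on X): V_th = V_s · R2/(R1 + R2) = 17.0 × 3.87/(31.30 + 3.87) = 1.871 V.
Looking into X with the source shorted: R_th = R1·R2/(R1+R2) = 31.30 × 3.87/35.17 = 3.444 kΩ.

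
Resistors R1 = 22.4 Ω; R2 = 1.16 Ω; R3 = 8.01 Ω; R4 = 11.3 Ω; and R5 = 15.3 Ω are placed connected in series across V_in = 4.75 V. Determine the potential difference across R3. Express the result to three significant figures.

Total series resistance ΣR = 22.4 + 1.16 + 8.01 + 11.3 + 15.3 = 58.17 Ω.
By the voltage-divider rule, V = 4.75 × 8.010/58.17 = 0.6541 V.

V ≈ 0.654 V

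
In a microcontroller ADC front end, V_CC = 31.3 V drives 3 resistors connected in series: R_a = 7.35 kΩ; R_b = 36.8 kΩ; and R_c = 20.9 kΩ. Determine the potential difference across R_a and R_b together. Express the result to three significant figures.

Total series resistance ΣR = 7.35 + 36.8 + 20.9 = 65.05 kΩ.
R_{R_a..R_b} = 7.35 + 36.8 = 44.15 kΩ.
Voltage divider: V = V_CC · (44.15 / 65.05) = 31.3 × 0.6787 = 21.24 V.

V ≈ 21.2 V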